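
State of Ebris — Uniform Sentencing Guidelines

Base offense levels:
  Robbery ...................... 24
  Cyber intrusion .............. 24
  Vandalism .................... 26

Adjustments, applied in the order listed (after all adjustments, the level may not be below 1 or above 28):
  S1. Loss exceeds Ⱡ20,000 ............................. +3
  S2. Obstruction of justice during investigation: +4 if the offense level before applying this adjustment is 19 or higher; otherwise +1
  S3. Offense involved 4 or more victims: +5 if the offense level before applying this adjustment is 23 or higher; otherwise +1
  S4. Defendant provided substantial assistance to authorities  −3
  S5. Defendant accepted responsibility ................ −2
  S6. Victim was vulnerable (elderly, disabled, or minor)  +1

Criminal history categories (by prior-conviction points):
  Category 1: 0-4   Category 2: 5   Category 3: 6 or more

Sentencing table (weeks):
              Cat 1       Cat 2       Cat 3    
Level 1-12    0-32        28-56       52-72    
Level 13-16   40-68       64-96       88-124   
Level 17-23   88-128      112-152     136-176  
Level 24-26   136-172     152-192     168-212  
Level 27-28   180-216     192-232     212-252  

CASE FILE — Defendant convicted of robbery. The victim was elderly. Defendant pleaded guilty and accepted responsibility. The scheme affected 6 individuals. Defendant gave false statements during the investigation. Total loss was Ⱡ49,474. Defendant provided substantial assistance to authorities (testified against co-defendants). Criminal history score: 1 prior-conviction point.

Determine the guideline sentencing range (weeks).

180-216 weeks

Base offense level for robbery: 24.
S1 applies: 24 + 3 = 27.
S2 applies (level before this adjustment is 27 ≥ 19, so +4): 27 + 4 = 31.
S3 applies (level before this adjustment is 31 ≥ 23, so +5): 31 + 5 = 36.
S4 applies: 36 − 3 = 33.
S5 applies: 33 − 2 = 31.
S6 applies: 31 + 1 = 32.
Level 32 exceeds the maximum of 28; capped at 28.
Final offense level: 28.
Criminal history: 1 prior point → Category 1 (0-4).
Level 28 falls in the 27-28 band.
Grid: Level 27-28 × Category 1 = 180-216 weeks.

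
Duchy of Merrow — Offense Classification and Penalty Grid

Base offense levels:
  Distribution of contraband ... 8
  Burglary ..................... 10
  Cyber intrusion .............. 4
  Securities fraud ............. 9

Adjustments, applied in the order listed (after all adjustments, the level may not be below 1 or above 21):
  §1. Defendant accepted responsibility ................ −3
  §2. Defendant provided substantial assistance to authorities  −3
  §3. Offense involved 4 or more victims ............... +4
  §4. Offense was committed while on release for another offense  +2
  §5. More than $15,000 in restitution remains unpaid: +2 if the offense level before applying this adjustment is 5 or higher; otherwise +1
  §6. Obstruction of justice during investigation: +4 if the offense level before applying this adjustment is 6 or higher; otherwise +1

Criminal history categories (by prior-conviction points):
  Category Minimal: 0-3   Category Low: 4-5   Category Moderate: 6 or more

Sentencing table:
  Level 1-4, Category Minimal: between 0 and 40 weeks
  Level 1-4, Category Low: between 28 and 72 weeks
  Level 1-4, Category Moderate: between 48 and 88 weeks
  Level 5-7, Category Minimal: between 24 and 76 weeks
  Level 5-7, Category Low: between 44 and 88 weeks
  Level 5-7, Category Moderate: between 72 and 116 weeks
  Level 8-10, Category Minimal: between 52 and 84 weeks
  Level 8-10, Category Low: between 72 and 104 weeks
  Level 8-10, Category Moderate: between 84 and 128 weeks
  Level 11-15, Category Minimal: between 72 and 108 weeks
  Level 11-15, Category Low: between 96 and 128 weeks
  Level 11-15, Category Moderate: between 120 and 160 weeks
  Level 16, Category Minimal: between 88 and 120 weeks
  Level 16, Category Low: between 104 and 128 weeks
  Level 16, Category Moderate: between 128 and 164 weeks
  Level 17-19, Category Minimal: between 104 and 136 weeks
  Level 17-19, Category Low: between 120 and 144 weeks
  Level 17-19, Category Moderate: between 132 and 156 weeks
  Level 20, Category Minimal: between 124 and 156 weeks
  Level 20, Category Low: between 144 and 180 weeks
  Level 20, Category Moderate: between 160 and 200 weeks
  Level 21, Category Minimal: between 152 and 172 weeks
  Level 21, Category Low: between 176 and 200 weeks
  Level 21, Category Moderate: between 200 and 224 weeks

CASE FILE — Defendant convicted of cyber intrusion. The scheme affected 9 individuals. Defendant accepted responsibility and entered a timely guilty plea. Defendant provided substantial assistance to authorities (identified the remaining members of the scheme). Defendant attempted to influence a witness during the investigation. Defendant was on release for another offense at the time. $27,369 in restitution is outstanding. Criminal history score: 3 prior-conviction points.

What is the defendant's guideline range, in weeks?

24-76 weeks

Base offense level for cyber intrusion: 4.
§1 applies: 4 − 3 = 1.
§2 applies: 1 − 3 = -2.
§3 applies: -2 + 4 = 2.
§4 applies: 2 + 2 = 4.
§5 applies (level before this adjustment is 4 < 5, so +1): 4 + 1 = 5.
§6 applies (level before this adjustment is 5 < 6, so +1): 5 + 1 = 6.
Final offense level: 6.
Criminal history: 3 prior points → Category Minimal (0-3).
Level 6 falls in the 5-7 band.
Grid: Level 5-7 × Category Minimal = 24-76 weeks.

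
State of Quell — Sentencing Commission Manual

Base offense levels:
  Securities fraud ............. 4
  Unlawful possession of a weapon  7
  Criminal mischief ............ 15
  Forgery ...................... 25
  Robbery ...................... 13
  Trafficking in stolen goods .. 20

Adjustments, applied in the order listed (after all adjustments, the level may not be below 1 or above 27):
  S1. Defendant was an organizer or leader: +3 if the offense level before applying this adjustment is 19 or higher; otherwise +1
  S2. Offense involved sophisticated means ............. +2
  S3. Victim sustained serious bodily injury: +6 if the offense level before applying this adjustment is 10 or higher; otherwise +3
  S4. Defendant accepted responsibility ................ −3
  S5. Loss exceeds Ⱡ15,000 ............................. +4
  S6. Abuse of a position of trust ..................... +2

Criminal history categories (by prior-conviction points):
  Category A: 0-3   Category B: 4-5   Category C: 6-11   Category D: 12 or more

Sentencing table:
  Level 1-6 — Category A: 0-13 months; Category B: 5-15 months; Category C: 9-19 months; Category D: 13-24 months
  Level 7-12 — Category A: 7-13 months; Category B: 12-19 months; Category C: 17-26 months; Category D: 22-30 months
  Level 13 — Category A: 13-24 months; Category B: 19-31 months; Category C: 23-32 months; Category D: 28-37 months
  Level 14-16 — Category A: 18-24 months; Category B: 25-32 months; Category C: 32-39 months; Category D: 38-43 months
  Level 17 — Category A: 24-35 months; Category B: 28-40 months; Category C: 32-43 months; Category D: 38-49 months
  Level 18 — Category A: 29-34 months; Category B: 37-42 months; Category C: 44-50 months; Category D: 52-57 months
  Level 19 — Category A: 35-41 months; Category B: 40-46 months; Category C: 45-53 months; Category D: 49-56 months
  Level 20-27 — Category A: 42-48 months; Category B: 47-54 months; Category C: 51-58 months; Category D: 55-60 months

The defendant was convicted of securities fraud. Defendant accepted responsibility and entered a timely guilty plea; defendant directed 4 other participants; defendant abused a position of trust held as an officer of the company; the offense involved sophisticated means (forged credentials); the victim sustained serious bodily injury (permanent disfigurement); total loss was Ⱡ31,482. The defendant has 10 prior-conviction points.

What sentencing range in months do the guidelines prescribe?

23-32 months

Base offense level for securities fraud: 4.
S1 applies (level before this adjustment is 4 < 19, so +1): 4 + 1 = 5.
S2 applies: 5 + 2 = 7.
S3 applies (level before this adjustment is 7 < 10, so +3): 7 + 3 = 10.
S4 applies: 10 − 3 = 7.
S5 applies: 7 + 4 = 11.
S6 applies: 11 + 2 = 13.
Final offense level: 13.
Criminal history: 10 prior points → Category C (6-11).
Level 13 falls in the 13 band.
Grid: Level 13 × Category C = 23-32 months.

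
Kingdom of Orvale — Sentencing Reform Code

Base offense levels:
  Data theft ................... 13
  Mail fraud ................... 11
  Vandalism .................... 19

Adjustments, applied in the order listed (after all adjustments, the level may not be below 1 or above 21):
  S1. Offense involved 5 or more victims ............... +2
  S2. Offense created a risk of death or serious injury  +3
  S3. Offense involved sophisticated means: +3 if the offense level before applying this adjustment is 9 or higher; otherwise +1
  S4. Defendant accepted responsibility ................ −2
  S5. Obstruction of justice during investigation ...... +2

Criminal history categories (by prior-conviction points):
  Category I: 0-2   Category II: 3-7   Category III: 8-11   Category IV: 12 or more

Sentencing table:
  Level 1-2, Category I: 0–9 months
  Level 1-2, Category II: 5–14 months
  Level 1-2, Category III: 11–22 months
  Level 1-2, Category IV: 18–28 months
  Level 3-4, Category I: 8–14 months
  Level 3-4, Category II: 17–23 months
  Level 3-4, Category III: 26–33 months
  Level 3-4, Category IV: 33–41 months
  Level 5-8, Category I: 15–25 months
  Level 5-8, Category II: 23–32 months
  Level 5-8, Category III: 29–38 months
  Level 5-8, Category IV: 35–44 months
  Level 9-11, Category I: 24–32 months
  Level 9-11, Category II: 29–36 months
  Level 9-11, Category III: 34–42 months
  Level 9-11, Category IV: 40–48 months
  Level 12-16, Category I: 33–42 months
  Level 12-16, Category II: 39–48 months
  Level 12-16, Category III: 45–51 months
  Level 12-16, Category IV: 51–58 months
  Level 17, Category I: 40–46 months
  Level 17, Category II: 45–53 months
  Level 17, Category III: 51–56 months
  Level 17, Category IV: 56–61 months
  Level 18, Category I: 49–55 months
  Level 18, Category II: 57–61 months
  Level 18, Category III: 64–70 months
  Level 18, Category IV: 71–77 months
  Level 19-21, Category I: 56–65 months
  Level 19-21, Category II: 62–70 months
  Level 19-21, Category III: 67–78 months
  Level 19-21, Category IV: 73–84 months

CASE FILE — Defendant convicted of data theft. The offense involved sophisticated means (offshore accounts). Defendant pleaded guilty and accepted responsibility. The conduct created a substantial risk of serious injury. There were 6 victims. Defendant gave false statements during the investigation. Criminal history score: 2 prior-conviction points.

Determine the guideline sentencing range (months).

Base offense level for data theft: 13.
S1 applies: 13 + 2 = 15.
S2 applies: 15 + 3 = 18.
S3 applies (level before this adjustment is 18 ≥ 9, so +3): 18 + 3 = 21.
S4 applies: 21 − 2 = 19.
S5 applies: 19 + 2 = 21.
Final offense level: 21.
Criminal history: 2 prior points → Category I (0-2).
Level 21 falls in the 19-21 band.
Grid: Level 19-21 × Category I = 56-65 months.

56-65 months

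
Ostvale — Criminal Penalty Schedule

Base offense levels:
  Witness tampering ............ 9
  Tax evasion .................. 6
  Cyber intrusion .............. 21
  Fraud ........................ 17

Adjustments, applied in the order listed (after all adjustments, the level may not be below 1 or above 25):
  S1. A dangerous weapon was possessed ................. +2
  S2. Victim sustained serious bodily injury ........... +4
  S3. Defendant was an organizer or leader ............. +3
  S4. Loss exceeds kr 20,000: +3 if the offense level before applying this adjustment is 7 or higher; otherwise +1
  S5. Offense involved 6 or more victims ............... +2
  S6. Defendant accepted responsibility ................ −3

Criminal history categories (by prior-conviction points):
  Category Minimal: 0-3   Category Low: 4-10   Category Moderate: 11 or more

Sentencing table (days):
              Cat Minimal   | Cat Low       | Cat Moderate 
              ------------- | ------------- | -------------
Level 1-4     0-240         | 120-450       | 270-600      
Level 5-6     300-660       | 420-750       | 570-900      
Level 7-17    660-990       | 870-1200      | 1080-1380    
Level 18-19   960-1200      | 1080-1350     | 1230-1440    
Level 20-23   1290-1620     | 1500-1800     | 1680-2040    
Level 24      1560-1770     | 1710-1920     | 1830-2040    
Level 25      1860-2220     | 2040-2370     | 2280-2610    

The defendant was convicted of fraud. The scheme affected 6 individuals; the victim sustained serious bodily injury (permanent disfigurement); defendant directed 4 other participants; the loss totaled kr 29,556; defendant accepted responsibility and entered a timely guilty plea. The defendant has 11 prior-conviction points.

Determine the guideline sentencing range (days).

Base offense level for fraud: 17.
S1 does not apply.
S2 applies: 17 + 4 = 21.
S3 applies: 21 + 3 = 24.
S4 applies (level before this adjustment is 24 ≥ 7, so +3): 24 + 3 = 27.
S5 applies: 27 + 2 = 29.
S6 applies: 29 − 3 = 26.
Level 26 exceeds the maximum of 25; capped at 25.
Final offense level: 25.
Criminal history: 11 prior points → Category Moderate (11+).
Level 25 falls in the 25 band.
Grid: Level 25 × Category Moderate = 2280-2610 days.

2280-2610 days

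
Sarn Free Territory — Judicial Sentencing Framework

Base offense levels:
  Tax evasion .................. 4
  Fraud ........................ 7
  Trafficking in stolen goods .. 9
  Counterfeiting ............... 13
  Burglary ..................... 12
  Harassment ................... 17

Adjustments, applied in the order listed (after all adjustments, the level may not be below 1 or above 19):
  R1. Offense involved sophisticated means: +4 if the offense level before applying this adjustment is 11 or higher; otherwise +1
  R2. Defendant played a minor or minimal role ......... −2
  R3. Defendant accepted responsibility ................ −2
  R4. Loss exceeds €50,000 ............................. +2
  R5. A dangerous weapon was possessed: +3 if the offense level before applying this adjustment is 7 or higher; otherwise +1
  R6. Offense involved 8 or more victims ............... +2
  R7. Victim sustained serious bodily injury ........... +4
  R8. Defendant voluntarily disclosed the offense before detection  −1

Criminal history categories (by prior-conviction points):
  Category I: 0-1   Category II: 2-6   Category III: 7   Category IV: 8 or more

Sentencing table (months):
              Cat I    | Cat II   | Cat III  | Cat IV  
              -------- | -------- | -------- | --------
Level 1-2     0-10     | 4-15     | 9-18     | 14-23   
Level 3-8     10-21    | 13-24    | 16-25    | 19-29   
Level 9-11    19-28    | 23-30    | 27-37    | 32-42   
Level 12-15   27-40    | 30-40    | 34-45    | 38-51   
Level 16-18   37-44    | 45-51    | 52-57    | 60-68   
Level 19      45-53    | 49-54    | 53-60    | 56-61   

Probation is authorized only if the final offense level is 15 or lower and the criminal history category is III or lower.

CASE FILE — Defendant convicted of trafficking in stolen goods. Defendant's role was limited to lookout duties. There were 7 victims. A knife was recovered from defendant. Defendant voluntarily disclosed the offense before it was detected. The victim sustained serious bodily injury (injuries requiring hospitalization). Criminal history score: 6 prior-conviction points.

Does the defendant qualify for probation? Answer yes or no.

Base offense level for trafficking in stolen goods: 9.
R2 applies: 9 − 2 = 7.
R4 does not apply.
R5 applies (level before this adjustment is 7 ≥ 7, so +3): 7 + 3 = 10.
R6 does not apply.
R7 applies: 10 + 4 = 14.
R8 applies: 14 − 1 = 13.
Final offense level: 13.
Criminal history: 6 prior points → Category II (2-6).
Level 13 falls in the 12-15 band.
Grid: Level 12-15 × Category II = 30-40 months.
Probation check: level 13 ≤ 15 and category II ≤ III → eligible.

Yes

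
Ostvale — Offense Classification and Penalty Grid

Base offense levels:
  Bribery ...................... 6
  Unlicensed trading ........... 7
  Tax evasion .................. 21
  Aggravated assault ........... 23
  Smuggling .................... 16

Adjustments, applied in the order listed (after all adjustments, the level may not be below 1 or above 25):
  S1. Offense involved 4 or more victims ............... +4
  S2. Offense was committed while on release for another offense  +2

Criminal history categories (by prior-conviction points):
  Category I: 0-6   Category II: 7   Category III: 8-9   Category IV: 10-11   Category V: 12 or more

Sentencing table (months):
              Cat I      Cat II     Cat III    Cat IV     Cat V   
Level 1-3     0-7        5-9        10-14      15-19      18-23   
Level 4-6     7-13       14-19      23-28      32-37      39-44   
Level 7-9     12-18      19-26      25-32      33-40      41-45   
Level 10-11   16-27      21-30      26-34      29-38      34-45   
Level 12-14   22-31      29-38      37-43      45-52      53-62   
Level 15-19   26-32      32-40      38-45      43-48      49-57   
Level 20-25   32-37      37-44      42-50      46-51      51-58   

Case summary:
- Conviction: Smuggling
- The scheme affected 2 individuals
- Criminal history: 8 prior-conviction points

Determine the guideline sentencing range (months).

Base offense level for smuggling: 16.
Final offense level: 16.
Criminal history: 8 prior points → Category III (8-9).
Level 16 falls in the 15-19 band.
Grid: Level 15-19 × Category III = 38-45 months.

38-45 months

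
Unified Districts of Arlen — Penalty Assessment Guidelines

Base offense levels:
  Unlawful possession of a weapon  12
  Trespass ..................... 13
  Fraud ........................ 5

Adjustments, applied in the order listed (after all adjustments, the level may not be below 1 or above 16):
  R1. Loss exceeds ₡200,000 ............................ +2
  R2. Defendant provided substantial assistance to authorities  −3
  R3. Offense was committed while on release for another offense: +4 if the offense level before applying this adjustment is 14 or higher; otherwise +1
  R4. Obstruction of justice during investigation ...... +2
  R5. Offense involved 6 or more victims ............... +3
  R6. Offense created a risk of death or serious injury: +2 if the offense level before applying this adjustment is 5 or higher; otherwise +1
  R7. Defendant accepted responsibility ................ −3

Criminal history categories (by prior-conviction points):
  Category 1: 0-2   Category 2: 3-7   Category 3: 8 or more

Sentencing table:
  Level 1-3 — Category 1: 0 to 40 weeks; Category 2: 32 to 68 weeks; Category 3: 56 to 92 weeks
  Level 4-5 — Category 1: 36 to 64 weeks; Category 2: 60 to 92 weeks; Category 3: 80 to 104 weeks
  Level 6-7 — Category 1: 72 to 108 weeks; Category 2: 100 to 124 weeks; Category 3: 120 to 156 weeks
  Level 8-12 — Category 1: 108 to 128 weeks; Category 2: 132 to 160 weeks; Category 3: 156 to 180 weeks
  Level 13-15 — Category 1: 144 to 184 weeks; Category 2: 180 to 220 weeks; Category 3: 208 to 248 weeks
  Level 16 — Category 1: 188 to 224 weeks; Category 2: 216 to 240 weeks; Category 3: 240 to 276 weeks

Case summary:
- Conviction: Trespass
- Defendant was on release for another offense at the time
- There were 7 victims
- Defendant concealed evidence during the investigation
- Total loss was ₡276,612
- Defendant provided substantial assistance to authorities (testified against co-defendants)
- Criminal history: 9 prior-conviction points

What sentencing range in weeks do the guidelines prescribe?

240-276 weeks

Base offense level for trespass: 13.
R1 applies: 13 + 2 = 15.
R2 applies: 15 − 3 = 12.
R3 applies (level before this adjustment is 12 < 14, so +1): 12 + 1 = 13.
R4 applies: 13 + 2 = 15.
R5 applies: 15 + 3 = 18.
R6 does not apply.
R7 does not apply.
Level 18 exceeds the maximum of 16; capped at 16.
Final offense level: 16.
Criminal history: 9 prior points → Category 3 (8+).
Level 16 falls in the 16 band.
Grid: Level 16 × Category 3 = 240-276 weeks.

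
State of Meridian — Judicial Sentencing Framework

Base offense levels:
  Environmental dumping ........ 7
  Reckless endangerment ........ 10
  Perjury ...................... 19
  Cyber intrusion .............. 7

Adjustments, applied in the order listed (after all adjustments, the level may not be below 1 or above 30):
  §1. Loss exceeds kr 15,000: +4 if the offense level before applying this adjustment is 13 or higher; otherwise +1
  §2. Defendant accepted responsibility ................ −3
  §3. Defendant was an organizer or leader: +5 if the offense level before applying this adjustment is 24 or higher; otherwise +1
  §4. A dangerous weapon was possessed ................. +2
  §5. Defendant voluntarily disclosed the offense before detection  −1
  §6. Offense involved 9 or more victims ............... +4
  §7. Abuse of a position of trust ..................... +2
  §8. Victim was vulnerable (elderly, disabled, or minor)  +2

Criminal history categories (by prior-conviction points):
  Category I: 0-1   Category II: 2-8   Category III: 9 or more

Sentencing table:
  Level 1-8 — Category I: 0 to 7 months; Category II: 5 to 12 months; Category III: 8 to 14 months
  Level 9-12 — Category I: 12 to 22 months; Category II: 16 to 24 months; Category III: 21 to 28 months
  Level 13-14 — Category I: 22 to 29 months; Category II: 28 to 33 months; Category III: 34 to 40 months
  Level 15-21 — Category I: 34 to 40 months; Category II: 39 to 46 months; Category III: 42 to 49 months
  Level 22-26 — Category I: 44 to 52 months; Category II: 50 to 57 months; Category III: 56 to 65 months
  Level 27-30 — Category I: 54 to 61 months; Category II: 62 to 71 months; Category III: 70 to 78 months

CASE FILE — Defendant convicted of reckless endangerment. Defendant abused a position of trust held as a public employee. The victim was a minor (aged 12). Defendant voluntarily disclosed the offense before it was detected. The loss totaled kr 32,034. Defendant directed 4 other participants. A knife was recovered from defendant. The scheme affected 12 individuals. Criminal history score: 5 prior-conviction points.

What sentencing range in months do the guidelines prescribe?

39-46 months

Base offense level for reckless endangerment: 10.
§1 applies (level before this adjustment is 10 < 13, so +1): 10 + 1 = 11.
§3 applies (level before this adjustment is 11 < 24, so +1): 11 + 1 = 12.
§4 applies: 12 + 2 = 14.
§5 applies: 14 − 1 = 13.
§6 applies: 13 + 4 = 17.
§7 applies: 17 + 2 = 19.
§8 applies: 19 + 2 = 21.
Final offense level: 21.
Criminal history: 5 prior points → Category II (2-8).
Level 21 falls in the 15-21 band.
Grid: Level 15-21 × Category II = 39-46 months.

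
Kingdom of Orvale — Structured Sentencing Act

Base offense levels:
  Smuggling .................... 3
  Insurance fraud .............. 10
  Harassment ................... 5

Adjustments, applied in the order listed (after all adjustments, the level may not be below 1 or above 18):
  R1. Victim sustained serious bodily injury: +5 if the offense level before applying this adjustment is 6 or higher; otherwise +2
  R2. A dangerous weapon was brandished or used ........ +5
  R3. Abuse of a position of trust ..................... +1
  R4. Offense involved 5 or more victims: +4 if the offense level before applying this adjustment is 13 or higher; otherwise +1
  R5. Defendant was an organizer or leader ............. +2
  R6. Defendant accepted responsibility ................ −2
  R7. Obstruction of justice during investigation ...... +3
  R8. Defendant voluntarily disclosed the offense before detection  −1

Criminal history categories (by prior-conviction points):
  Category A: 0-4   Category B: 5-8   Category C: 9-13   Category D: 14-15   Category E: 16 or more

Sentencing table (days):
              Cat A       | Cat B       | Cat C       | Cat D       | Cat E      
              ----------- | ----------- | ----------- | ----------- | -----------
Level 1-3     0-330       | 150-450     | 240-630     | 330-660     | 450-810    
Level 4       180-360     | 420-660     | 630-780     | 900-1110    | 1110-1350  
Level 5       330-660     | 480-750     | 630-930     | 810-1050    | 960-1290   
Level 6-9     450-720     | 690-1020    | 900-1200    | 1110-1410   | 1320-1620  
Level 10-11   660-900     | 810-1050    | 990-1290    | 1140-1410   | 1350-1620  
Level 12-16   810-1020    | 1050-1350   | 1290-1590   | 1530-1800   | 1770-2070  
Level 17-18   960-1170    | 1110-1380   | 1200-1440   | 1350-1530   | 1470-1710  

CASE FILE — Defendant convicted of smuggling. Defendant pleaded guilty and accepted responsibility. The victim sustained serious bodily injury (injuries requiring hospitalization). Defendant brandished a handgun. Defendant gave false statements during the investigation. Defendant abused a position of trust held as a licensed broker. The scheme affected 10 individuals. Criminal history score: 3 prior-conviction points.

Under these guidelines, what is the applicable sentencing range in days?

810-1020 days

Base offense level for smuggling: 3.
R1 applies (level before this adjustment is 3 < 6, so +2): 3 + 2 = 5.
R2 applies: 5 + 5 = 10.
R3 applies: 10 + 1 = 11.
R4 applies (level before this adjustment is 11 < 13, so +1): 11 + 1 = 12.
R5 does not apply.
R6 applies: 12 − 2 = 10.
R7 applies: 10 + 3 = 13.
Final offense level: 13.
Criminal history: 3 prior points → Category A (0-4).
Level 13 falls in the 12-16 band.
Grid: Level 12-16 × Category A = 810-1020 days.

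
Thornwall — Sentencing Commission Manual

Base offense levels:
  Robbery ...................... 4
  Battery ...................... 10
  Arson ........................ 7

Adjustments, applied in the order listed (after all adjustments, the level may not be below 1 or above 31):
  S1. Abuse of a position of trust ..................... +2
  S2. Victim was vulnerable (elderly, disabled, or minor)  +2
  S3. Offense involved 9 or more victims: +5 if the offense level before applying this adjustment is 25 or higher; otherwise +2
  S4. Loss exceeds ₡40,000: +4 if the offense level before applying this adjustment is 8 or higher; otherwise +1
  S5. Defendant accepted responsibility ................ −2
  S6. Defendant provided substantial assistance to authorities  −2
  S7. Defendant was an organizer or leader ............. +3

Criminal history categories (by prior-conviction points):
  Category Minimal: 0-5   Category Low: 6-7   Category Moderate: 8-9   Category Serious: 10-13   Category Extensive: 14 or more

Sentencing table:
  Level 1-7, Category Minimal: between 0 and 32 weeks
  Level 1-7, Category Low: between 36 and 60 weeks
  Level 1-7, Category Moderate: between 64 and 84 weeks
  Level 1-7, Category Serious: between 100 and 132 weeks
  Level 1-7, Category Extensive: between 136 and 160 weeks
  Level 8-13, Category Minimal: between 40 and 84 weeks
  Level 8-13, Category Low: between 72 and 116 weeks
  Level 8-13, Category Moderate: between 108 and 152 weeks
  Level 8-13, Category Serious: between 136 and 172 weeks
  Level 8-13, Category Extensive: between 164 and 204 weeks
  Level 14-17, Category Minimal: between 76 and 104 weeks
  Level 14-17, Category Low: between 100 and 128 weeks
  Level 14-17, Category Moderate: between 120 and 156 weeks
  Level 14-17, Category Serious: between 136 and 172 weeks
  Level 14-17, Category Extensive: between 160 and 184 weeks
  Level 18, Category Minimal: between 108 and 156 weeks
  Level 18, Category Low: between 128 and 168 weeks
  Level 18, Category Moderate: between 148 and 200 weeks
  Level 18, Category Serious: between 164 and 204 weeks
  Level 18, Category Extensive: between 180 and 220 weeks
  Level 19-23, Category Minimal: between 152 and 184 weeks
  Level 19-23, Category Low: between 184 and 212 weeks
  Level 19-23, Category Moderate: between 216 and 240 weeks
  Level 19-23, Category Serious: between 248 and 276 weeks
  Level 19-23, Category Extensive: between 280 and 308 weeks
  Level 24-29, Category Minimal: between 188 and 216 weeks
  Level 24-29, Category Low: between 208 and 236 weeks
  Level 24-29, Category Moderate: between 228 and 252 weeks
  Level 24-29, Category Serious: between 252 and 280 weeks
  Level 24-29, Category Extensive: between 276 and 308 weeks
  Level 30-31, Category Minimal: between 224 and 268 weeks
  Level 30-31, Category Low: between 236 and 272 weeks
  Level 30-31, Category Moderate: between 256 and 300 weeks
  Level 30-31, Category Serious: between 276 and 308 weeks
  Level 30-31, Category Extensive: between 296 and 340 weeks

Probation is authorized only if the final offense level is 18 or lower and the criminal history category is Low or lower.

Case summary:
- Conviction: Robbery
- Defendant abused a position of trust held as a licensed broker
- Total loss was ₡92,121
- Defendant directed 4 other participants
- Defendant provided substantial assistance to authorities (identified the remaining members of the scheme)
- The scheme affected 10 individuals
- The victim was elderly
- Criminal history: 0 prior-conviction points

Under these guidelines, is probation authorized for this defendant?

Yes

Base offense level for robbery: 4.
S1 applies: 4 + 2 = 6.
S2 applies: 6 + 2 = 8.
S3 applies (level before this adjustment is 8 < 25, so +2): 8 + 2 = 10.
S4 applies (level before this adjustment is 10 ≥ 8, so +4): 10 + 4 = 14.
S5 does not apply.
S6 applies: 14 − 2 = 12.
S7 applies: 12 + 3 = 15.
Final offense level: 15.
Criminal history: 0 prior points → Category Minimal (0-5).
Level 15 falls in the 14-17 band.
Grid: Level 14-17 × Category Minimal = 76-104 weeks.
Probation check: level 15 ≤ 18 and category Minimal ≤ Low → eligible.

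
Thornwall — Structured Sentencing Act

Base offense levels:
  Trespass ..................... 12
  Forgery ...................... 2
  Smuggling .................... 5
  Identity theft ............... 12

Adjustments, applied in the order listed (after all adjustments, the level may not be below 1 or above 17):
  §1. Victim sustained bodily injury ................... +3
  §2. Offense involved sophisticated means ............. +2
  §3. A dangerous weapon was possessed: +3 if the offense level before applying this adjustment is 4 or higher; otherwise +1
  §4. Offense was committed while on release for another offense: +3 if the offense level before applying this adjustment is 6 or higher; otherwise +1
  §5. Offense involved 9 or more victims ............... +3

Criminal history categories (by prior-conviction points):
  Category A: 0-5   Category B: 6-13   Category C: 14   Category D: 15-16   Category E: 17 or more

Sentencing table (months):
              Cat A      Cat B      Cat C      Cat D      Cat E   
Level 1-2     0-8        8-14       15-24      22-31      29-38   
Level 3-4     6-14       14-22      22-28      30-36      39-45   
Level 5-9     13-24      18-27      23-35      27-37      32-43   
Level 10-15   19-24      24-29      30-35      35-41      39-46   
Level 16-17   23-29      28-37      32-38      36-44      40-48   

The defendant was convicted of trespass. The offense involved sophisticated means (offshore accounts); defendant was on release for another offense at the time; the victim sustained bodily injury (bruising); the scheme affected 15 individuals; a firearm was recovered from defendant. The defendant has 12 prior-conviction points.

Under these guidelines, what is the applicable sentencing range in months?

28-37 months

Base offense level for trespass: 12.
§1 applies: 12 + 3 = 15.
§2 applies: 15 + 2 = 17.
§3 applies (level before this adjustment is 17 ≥ 4, so +3): 17 + 3 = 20.
§4 applies (level before this adjustment is 20 ≥ 6, so +3): 20 + 3 = 23.
§5 applies: 23 + 3 = 26.
Level 26 exceeds the maximum of 17; capped at 17.
Final offense level: 17.
Criminal history: 12 prior points → Category B (6-13).
Level 17 falls in the 16-17 band.
Grid: Level 16-17 × Category B = 28-37 months.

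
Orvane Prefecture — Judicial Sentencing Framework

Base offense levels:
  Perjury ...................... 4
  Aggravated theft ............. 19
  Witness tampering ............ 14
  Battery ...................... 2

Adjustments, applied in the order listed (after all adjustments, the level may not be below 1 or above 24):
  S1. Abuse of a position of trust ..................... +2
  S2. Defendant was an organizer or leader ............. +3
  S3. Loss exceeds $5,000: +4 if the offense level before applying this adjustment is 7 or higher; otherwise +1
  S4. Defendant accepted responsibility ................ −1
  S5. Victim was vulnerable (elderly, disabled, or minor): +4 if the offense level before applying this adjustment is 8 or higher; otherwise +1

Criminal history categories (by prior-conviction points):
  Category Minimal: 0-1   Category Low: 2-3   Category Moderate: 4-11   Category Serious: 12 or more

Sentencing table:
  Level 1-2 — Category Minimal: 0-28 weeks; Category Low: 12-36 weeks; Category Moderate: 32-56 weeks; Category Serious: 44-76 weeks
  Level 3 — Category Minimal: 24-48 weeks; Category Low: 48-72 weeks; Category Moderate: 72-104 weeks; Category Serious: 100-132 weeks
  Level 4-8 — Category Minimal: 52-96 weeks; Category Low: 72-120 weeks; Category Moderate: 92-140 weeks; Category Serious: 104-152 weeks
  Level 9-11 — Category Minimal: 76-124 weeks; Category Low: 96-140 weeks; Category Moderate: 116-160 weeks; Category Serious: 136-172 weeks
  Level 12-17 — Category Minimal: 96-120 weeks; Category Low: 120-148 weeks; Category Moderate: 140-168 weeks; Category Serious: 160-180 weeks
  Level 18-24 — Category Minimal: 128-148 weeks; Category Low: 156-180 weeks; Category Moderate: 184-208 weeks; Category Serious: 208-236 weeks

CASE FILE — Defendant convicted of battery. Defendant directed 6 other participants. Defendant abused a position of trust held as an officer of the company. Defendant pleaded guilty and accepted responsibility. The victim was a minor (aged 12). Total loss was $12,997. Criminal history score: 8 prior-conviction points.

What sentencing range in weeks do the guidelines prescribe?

140-168 weeks

Base offense level for battery: 2.
S1 applies: 2 + 2 = 4.
S2 applies: 4 + 3 = 7.
S3 applies (level before this adjustment is 7 ≥ 7, so +4): 7 + 4 = 11.
S4 applies: 11 − 1 = 10.
S5 applies (level before this adjustment is 10 ≥ 8, so +4): 10 + 4 = 14.
Final offense level: 14.
Criminal history: 8 prior points → Category Moderate (4-11).
Level 14 falls in the 12-17 band.
Grid: Level 12-17 × Category Moderate = 140-168 weeks.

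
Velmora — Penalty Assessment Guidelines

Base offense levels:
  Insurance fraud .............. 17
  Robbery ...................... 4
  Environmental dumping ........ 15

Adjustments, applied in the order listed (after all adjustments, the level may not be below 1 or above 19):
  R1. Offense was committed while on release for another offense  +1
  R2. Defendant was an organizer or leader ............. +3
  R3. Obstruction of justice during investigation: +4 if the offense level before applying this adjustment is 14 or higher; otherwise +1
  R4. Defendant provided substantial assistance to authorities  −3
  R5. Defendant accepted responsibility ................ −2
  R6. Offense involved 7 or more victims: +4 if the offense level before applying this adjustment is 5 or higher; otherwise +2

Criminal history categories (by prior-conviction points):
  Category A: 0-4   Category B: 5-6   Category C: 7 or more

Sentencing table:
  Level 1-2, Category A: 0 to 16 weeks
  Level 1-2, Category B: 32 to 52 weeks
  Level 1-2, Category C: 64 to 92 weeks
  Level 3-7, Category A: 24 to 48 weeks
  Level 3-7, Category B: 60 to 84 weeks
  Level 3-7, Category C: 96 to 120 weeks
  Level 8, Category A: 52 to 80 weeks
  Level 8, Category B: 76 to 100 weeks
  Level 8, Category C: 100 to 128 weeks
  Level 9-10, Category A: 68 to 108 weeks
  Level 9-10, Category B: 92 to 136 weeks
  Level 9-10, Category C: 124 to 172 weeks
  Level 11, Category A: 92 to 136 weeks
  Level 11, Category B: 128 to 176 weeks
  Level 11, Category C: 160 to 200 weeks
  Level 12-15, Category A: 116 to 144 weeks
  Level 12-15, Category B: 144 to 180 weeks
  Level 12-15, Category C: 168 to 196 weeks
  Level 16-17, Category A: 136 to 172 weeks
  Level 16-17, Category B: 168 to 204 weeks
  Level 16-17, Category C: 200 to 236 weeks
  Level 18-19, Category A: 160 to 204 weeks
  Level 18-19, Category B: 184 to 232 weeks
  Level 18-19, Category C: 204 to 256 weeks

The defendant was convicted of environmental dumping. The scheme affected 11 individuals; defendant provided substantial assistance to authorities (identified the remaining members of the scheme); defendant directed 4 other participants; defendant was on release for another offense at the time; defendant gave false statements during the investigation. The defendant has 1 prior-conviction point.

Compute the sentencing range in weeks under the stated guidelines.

160-204 weeks

Base offense level for environmental dumping: 15.
R1 applies: 15 + 1 = 16.
R2 applies: 16 + 3 = 19.
R3 applies (level before this adjustment is 19 ≥ 14, so +4): 19 + 4 = 23.
R4 applies: 23 − 3 = 20.
R5 does not apply.
R6 applies (level before this adjustment is 20 ≥ 5, so +4): 20 + 4 = 24.
Level 24 exceeds the maximum of 19; capped at 19.
Final offense level: 19.
Criminal history: 1 prior point → Category A (0-4).
Level 19 falls in the 18-19 band.
Grid: Level 18-19 × Category A = 160-204 weeks.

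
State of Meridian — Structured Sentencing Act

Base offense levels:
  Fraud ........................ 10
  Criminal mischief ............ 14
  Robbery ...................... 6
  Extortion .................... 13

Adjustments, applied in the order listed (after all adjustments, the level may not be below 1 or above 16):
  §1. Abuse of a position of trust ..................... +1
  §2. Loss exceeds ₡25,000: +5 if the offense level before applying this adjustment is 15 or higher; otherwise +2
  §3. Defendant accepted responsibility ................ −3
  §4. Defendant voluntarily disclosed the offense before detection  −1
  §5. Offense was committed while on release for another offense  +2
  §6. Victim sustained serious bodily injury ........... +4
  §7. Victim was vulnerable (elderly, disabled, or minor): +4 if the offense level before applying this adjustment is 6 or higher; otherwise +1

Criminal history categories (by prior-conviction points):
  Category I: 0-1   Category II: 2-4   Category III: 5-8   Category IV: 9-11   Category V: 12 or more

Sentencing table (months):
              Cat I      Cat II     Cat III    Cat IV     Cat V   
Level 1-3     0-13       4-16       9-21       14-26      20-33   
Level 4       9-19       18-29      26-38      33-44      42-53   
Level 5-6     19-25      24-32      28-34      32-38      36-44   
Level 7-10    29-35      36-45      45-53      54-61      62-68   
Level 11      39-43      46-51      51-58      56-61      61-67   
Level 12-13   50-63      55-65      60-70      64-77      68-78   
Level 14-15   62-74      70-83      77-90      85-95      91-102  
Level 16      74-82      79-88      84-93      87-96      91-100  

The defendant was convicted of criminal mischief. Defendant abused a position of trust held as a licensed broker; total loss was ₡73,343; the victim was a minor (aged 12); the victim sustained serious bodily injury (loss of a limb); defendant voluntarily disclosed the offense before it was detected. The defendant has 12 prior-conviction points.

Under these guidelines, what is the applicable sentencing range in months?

91-100 months

Base offense level for criminal mischief: 14.
§1 applies: 14 + 1 = 15.
§2 applies (level before this adjustment is 15 ≥ 15, so +5): 15 + 5 = 20.
§4 applies: 20 − 1 = 19.
§6 applies: 19 + 4 = 23.
§7 applies (level before this adjustment is 23 ≥ 6, so +4): 23 + 4 = 27.
Level 27 exceeds the maximum of 16; capped at 16.
Final offense level: 16.
Criminal history: 12 prior points → Category V (12+).
Level 16 falls in the 16 band.
Grid: Level 16 × Category V = 91-100 months.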